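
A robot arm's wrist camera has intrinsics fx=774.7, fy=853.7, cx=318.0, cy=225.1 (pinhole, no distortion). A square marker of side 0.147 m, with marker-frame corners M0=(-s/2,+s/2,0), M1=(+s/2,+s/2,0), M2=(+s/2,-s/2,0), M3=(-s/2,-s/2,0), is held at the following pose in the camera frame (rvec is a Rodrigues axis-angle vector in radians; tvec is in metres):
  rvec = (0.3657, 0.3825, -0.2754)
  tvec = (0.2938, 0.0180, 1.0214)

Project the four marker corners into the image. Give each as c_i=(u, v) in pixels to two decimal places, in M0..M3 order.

c0=(500.14, 303.15) c1=(611.26, 284.06) c2=(585.87, 170.44) c3=(471.58, 196.96)

Intrinsics K: fx=774.7, fy=853.7, cx=318.0, cy=225.1
Marker side s = 0.147 m; corners in marker frame (Z=0):
  M0 = (-0.0735, +0.0735, 0)
  M1 = (+0.0735, +0.0735, 0)
  M2 = (+0.0735, -0.0735, 0)
  M3 = (-0.0735, -0.0735, 0)
rvec = (0.3657, 0.3825, -0.2754), |rvec| = θ = 0.59656 rad = 34.181°
Rodrigues: sinθ=0.56180, 1−cosθ=0.17273; R = I + sinθ·[k]× + (1−cosθ)·[k]×²:
    [+0.89218 +0.32724 +0.31133]
    [-0.19146 +0.89828 -0.39552]
    [-0.40909 +0.29326 +0.86408]
t = (0.2938, 0.0180, 1.0214) m
M0: Pc = R·M0+t = (+0.25228, +0.09810, +1.07302); u = 774.7·(+0.25228)/1.07302 + 318.0 = 500.1388, v = 853.7·(+0.09810)/1.07302 + 225.1 = 303.1455
M1: Pc = R·M1+t = (+0.38343, +0.06995, +1.01289); u = 774.7·(+0.38343)/1.01289 + 318.0 = 611.2622, v = 853.7·(+0.06995)/1.01289 + 225.1 = 284.0575
M2: Pc = R·M2+t = (+0.33532, -0.06210, +0.96978); u = 774.7·(+0.33532)/0.96978 + 318.0 = 585.8705, v = 853.7·(-0.06210)/0.96978 + 225.1 = 170.4364
M3: Pc = R·M3+t = (+0.20417, -0.03395, +1.02991); u = 774.7·(+0.20417)/1.02991 + 318.0 = 471.5783, v = 853.7·(-0.03395)/1.02991 + 225.1 = 196.9578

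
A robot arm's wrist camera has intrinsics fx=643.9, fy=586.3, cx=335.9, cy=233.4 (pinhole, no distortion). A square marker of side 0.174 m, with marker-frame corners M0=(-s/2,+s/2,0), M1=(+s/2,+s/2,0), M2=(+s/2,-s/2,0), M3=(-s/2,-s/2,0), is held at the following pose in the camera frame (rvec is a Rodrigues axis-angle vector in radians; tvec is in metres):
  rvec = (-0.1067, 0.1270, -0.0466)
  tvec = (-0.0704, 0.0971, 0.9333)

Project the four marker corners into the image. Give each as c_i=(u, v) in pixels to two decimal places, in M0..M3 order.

Intrinsics K: fx=643.9, fy=586.3, cx=335.9, cy=233.4
Marker side s = 0.174 m; corners in marker frame (Z=0):
  M0 = (-0.0870, +0.0870, 0)
  M1 = (+0.0870, +0.0870, 0)
  M2 = (+0.0870, -0.0870, 0)
  M3 = (-0.0870, -0.0870, 0)
rvec = (-0.1067, 0.1270, -0.0466), |rvec| = θ = 0.17229 rad = 9.872°
Rodrigues: sinθ=0.17144, 1−cosθ=0.01481; R = I + sinθ·[k]× + (1−cosθ)·[k]×²:
    [+0.99087 +0.03961 +0.12885]
    [-0.05313 +0.99324 +0.10322]
    [-0.12389 -0.10912 +0.98628]
t = (-0.0704, 0.0971, 0.9333) m
M0: Pc = R·M0+t = (-0.15316, +0.18813, +0.93458); u = 643.9·(-0.15316)/0.93458 + 335.9 = 230.3777, v = 586.3·(+0.18813)/0.93458 + 233.4 = 351.4234
M1: Pc = R·M1+t = (+0.01925, +0.17889, +0.91303); u = 643.9·(+0.01925)/0.91303 + 335.9 = 349.4772, v = 586.3·(+0.17889)/0.91303 + 233.4 = 348.2738
M2: Pc = R·M2+t = (+0.01236, +0.00607, +0.93202); u = 643.9·(+0.01236)/0.93202 + 335.9 = 344.4389, v = 586.3·(+0.00607)/0.93202 + 233.4 = 237.2160
M3: Pc = R·M3+t = (-0.16005, +0.01531, +0.95357); u = 643.9·(-0.16005)/0.95357 + 335.9 = 227.8248, v = 586.3·(+0.01531)/0.95357 + 233.4 = 242.8136

c0=(230.38, 351.42) c1=(349.48, 348.27) c2=(344.44, 237.22) c3=(227.82, 242.81)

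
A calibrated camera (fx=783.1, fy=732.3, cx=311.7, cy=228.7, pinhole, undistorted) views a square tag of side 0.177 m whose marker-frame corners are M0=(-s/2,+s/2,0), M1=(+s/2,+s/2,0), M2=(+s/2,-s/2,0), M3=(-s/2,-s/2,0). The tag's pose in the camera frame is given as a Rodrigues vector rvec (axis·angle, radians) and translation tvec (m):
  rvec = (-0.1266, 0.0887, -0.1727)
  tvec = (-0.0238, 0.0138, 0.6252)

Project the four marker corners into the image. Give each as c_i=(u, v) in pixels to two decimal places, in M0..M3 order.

Intrinsics K: fx=783.1, fy=732.3, cx=311.7, cy=228.7
Marker side s = 0.177 m; corners in marker frame (Z=0):
  M0 = (-0.0885, +0.0885, 0)
  M1 = (+0.0885, +0.0885, 0)
  M2 = (+0.0885, -0.0885, 0)
  M3 = (-0.0885, -0.0885, 0)
rvec = (-0.1266, 0.0887, -0.1727), |rvec| = θ = 0.23178 rad = 13.280°
Rodrigues: sinθ=0.22971, 1−cosθ=0.02674; R = I + sinθ·[k]× + (1−cosθ)·[k]×²:
    [+0.98124 +0.16557 +0.09879]
    [-0.17675 +0.97718 +0.11784]
    [-0.07702 -0.13309 +0.98811]
t = (-0.0238, 0.0138, 0.6252) m
M0: Pc = R·M0+t = (-0.09599, +0.11592, +0.62024); u = 783.1·(-0.09599)/0.62024 + 311.7 = 190.5090, v = 732.3·(+0.11592)/0.62024 + 228.7 = 365.5666
M1: Pc = R·M1+t = (+0.07769, +0.08464, +0.60660); u = 783.1·(+0.07769)/0.60660 + 311.7 = 411.9974, v = 732.3·(+0.08464)/0.60660 + 228.7 = 330.8759
M2: Pc = R·M2+t = (+0.04839, -0.08832, +0.63016); u = 783.1·(+0.04839)/0.63016 + 311.7 = 371.8300, v = 732.3·(-0.08832)/0.63016 + 228.7 = 126.0623
M3: Pc = R·M3+t = (-0.12529, -0.05704, +0.64380); u = 783.1·(-0.12529)/0.64380 + 311.7 = 159.2969, v = 732.3·(-0.05704)/0.64380 + 228.7 = 163.8209

c0=(190.51, 365.57) c1=(412.00, 330.88) c2=(371.83, 126.06) c3=(159.30, 163.82)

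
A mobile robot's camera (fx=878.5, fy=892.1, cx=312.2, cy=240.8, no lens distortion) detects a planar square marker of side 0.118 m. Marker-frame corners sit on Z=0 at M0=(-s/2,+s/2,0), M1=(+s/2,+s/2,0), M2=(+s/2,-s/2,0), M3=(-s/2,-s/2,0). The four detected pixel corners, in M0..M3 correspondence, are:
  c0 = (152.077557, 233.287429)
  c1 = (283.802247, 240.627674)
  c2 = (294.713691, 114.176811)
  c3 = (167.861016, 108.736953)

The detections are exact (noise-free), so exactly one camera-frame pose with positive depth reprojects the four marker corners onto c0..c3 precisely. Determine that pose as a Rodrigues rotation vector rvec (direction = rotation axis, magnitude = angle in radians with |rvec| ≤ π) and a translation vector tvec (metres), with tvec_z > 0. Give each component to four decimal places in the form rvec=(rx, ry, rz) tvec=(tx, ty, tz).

Intrinsics K: fx=878.5, fy=892.1, cx=312.2, cy=240.8
Marker side s = 0.118 m; corners in marker frame (Z=0):
  M0 = (-0.0590, +0.0590, 0)
  M1 = (+0.0590, +0.0590, 0)
  M2 = (+0.0590, -0.0590, 0)
  M3 = (-0.0590, -0.0590, 0)
Detected image corners:
  c0 = (152.077557, 233.287429) px
  c1 = (283.802247, 240.627674) px
  c2 = (294.713691, 114.176811) px
  c3 = (167.861016, 108.736953) px
Planar DLT: solve 8×8 A·h = b for H (H[2,2]=1):
  H  [+1070.22396 -187.56506 +224.31872]
  H  [+34.57523 +1005.87413 +172.96128]
  H  [-0.11148 -0.33086 +1.00000]
B = K⁻¹H; ‖b₁‖=1.264663, ‖b₂‖=1.264663; λ = 2/(‖b₁‖+‖b₂‖) = 0.790724, sign → tz>0 ⇒ λ=+0.790724
r₁ = λ·B[:,0] = (+0.99462,+0.05444,-0.08815); r₂ = λ·B[:,1] = (-0.07585,+0.96219,-0.26162)
r₃ = r₁×r₂ = (+0.07057,+0.26690,+0.96114); SVD([r₁ r₂ r₃]) → R = UVᵀ:
  R  [+0.99462 -0.07585 +0.07057]
  R  [+0.05444 +0.96219 +0.26690]
  R  [-0.08815 -0.26162 +0.96114]
t = (-0.07910, -0.06013, +0.79072) m
tr R = 2.917943; θ = arccos((tr R − 1)/2) = 0.287445 rad = 16.469°
axis k = ((R−Rᵀ)₃₂, (R−Rᵀ)₁₃, (R−Rᵀ)₂₁) / (2 sinθ) = (-0.932113, +0.279933, +0.229788)
rvec = θ·k = (-0.267931, +0.080465, +0.066051)

rvec=(-0.2679, 0.0805, 0.0661) tvec=(-0.0791, -0.0601, 0.7907)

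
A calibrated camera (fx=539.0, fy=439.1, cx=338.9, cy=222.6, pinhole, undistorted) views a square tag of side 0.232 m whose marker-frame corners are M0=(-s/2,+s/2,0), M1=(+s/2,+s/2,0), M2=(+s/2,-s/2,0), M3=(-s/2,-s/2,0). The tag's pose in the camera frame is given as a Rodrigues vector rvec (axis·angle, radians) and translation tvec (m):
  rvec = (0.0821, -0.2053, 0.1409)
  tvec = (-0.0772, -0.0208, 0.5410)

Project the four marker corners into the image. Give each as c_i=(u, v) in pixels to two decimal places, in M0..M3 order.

c0=(126.44, 288.30) c1=(355.92, 306.02) c2=(389.52, 128.02) c3=(156.25, 92.82)

Intrinsics K: fx=539.0, fy=439.1, cx=338.9, cy=222.6
Marker side s = 0.232 m; corners in marker frame (Z=0):
  M0 = (-0.1160, +0.1160, 0)
  M1 = (+0.1160, +0.1160, 0)
  M2 = (+0.1160, -0.1160, 0)
  M3 = (-0.1160, -0.1160, 0)
rvec = (0.0821, -0.2053, 0.1409), |rvec| = θ = 0.26219 rad = 15.022°
Rodrigues: sinθ=0.25919, 1−cosθ=0.03417; R = I + sinθ·[k]× + (1−cosθ)·[k]×²:
    [+0.96918 -0.14767 -0.19721]
    [+0.13091 +0.98678 -0.09554]
    [+0.20871 +0.06678 +0.97570]
t = (-0.0772, -0.0208, 0.5410) m
M0: Pc = R·M0+t = (-0.20675, +0.07848, +0.52454); u = 539.0·(-0.20675)/0.52454 + 338.9 = 126.4448, v = 439.1·(+0.07848)/0.52454 + 222.6 = 288.2977
M1: Pc = R·M1+t = (+0.01809, +0.10885, +0.57296); u = 539.0·(+0.01809)/0.57296 + 338.9 = 355.9223, v = 439.1·(+0.10885)/0.57296 + 222.6 = 306.0217
M2: Pc = R·M2+t = (+0.05235, -0.12008, +0.55746); u = 539.0·(+0.05235)/0.55746 + 338.9 = 389.5203, v = 439.1·(-0.12008)/0.55746 + 222.6 = 128.0155
M3: Pc = R·M3+t = (-0.17249, -0.15045, +0.50904); u = 539.0·(-0.17249)/0.50904 + 338.9 = 156.2542, v = 439.1·(-0.15045)/0.50904 + 222.6 = 92.8202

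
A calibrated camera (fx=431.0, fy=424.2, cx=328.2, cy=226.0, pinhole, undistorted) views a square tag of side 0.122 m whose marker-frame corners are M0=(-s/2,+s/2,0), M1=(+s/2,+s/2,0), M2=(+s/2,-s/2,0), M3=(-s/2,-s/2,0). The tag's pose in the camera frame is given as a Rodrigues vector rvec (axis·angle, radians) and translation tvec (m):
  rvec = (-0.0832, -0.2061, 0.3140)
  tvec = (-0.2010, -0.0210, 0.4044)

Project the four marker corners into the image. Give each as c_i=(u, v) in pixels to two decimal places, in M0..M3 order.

c0=(20.13, 245.36) c1=(157.04, 284.11) c2=(199.67, 166.18) c3=(69.94, 122.00)

Intrinsics K: fx=431.0, fy=424.2, cx=328.2, cy=226.0
Marker side s = 0.122 m; corners in marker frame (Z=0):
  M0 = (-0.0610, +0.0610, 0)
  M1 = (+0.0610, +0.0610, 0)
  M2 = (+0.0610, -0.0610, 0)
  M3 = (-0.0610, -0.0610, 0)
rvec = (-0.0832, -0.2061, 0.3140), |rvec| = θ = 0.38470 rad = 22.042°
Rodrigues: sinθ=0.37528, 1−cosθ=0.07309; R = I + sinθ·[k]× + (1−cosθ)·[k]×²:
    [+0.93033 -0.29784 -0.21396]
    [+0.31478 +0.94789 +0.04920]
    [+0.18815 -0.11312 +0.97560]
t = (-0.2010, -0.0210, 0.4044) m
M0: Pc = R·M0+t = (-0.27592, +0.01762, +0.38602); u = 431.0·(-0.27592)/0.38602 + 328.2 = 20.1325, v = 424.2·(+0.01762)/0.38602 + 226.0 = 245.3622
M1: Pc = R·M1+t = (-0.16242, +0.05602, +0.40898); u = 431.0·(-0.16242)/0.40898 + 328.2 = 157.0354, v = 424.2·(+0.05602)/0.40898 + 226.0 = 284.1081
M2: Pc = R·M2+t = (-0.12608, -0.05962, +0.42278); u = 431.0·(-0.12608)/0.42278 + 328.2 = 199.6665, v = 424.2·(-0.05962)/0.42278 + 226.0 = 166.1799
M3: Pc = R·M3+t = (-0.23958, -0.09802, +0.39982); u = 431.0·(-0.23958)/0.39982 + 328.2 = 69.9367, v = 424.2·(-0.09802)/0.39982 + 226.0 = 122.0009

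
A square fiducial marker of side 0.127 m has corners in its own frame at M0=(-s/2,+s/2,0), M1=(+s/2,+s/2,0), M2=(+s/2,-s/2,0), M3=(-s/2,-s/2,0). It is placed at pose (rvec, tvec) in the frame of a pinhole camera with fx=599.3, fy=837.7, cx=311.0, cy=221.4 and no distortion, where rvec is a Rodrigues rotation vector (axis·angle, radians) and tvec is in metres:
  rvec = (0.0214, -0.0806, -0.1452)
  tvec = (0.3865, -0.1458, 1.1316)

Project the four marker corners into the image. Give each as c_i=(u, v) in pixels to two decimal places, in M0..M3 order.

c0=(487.87, 166.65) c1=(552.26, 153.54) c2=(543.36, 60.60) c3=(478.69, 72.92)

Intrinsics K: fx=599.3, fy=837.7, cx=311.0, cy=221.4
Marker side s = 0.127 m; corners in marker frame (Z=0):
  M0 = (-0.0635, +0.0635, 0)
  M1 = (+0.0635, +0.0635, 0)
  M2 = (+0.0635, -0.0635, 0)
  M3 = (-0.0635, -0.0635, 0)
rvec = (0.0214, -0.0806, -0.1452), |rvec| = θ = 0.16744 rad = 9.594°
Rodrigues: sinθ=0.16666, 1−cosθ=0.01399; R = I + sinθ·[k]× + (1−cosθ)·[k]×²:
    [+0.98624 +0.14366 -0.08177]
    [-0.14538 +0.98925 -0.01546]
    [+0.07867 +0.02714 +0.99653]
t = (0.3865, -0.1458, 1.1316) m
M0: Pc = R·M0+t = (+0.33300, -0.07375, +1.12833); u = 599.3·(+0.33300)/1.12833 + 311.0 = 487.8676, v = 837.7·(-0.07375)/1.12833 + 221.4 = 166.6457
M1: Pc = R·M1+t = (+0.45825, -0.09221, +1.13832); u = 599.3·(+0.45825)/1.13832 + 311.0 = 552.2580, v = 837.7·(-0.09221)/1.13832 + 221.4 = 153.5387
M2: Pc = R·M2+t = (+0.44000, -0.21785, +1.13487); u = 599.3·(+0.44000)/1.13487 + 311.0 = 543.3559, v = 837.7·(-0.21785)/1.13487 + 221.4 = 60.5956
M3: Pc = R·M3+t = (+0.31475, -0.19939, +1.12488); u = 599.3·(+0.31475)/1.12488 + 311.0 = 478.6891, v = 837.7·(-0.19939)/1.12488 + 221.4 = 72.9171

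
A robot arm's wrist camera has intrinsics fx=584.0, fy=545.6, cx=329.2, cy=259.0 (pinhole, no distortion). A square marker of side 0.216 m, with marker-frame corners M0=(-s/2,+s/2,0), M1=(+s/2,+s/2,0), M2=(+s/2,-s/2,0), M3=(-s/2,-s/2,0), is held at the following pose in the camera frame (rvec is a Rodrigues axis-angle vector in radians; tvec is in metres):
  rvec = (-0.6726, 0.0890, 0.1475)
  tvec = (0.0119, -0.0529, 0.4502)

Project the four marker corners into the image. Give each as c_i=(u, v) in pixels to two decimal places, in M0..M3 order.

c0=(164.33, 284.96) c1=(487.97, 321.07) c2=(487.44, 123.56) c3=(244.68, 106.90)

Intrinsics K: fx=584.0, fy=545.6, cx=329.2, cy=259.0
Marker side s = 0.216 m; corners in marker frame (Z=0):
  M0 = (-0.1080, +0.1080, 0)
  M1 = (+0.1080, +0.1080, 0)
  M2 = (+0.1080, -0.1080, 0)
  M3 = (-0.1080, -0.1080, 0)
rvec = (-0.6726, 0.0890, 0.1475), |rvec| = θ = 0.69431 rad = 39.781°
Rodrigues: sinθ=0.63986, 1−cosθ=0.23151; R = I + sinθ·[k]× + (1−cosθ)·[k]×²:
    [+0.98575 -0.16468 +0.03438]
    [+0.10718 +0.77230 +0.62615]
    [-0.12966 -0.61354 +0.77894]
t = (0.0119, -0.0529, 0.4502) m
M0: Pc = R·M0+t = (-0.11235, +0.01893, +0.39794); u = 584.0·(-0.11235)/0.39794 + 329.2 = 164.3259, v = 545.6·(+0.01893)/0.39794 + 259.0 = 284.9574
M1: Pc = R·M1+t = (+0.10058, +0.04208, +0.36993); u = 584.0·(+0.10058)/0.36993 + 329.2 = 487.9746, v = 545.6·(+0.04208)/0.36993 + 259.0 = 321.0681
M2: Pc = R·M2+t = (+0.13615, -0.12473, +0.50246); u = 584.0·(+0.13615)/0.50246 + 329.2 = 487.4404, v = 545.6·(-0.12473)/0.50246 + 259.0 = 123.5582
M3: Pc = R·M3+t = (-0.07678, -0.14788, +0.53047); u = 584.0·(-0.07678)/0.53047 + 329.2 = 244.6765, v = 545.6·(-0.14788)/0.53047 + 259.0 = 106.8969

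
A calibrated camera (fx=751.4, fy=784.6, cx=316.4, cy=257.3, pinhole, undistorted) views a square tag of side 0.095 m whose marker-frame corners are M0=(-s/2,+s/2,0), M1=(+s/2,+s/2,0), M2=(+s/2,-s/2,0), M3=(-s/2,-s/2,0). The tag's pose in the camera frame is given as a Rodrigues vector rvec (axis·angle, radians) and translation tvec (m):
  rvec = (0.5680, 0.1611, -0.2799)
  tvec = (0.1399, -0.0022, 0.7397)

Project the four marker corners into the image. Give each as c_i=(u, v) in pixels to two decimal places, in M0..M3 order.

Intrinsics K: fx=751.4, fy=784.6, cx=316.4, cy=257.3
Marker side s = 0.095 m; corners in marker frame (Z=0):
  M0 = (-0.0475, +0.0475, 0)
  M1 = (+0.0475, +0.0475, 0)
  M2 = (+0.0475, -0.0475, 0)
  M3 = (-0.0475, -0.0475, 0)
rvec = (0.5680, 0.1611, -0.2799), |rvec| = θ = 0.65339 rad = 37.437°
Rodrigues: sinθ=0.60788, 1−cosθ=0.20597; R = I + sinθ·[k]× + (1−cosθ)·[k]×²:
    [+0.94968 +0.30455 +0.07318]
    [-0.21626 +0.80655 -0.55019]
    [-0.22658 +0.50668 +0.83182]
t = (0.1399, -0.0022, 0.7397) m
M0: Pc = R·M0+t = (+0.10926, +0.04638, +0.77453); u = 751.4·(+0.10926)/0.77453 + 316.4 = 422.3937, v = 784.6·(+0.04638)/0.77453 + 257.3 = 304.2863
M1: Pc = R·M1+t = (+0.19948, +0.02584, +0.75300); u = 751.4·(+0.19948)/0.75300 + 316.4 = 515.4510, v = 784.6·(+0.02584)/0.75300 + 257.3 = 284.2230
M2: Pc = R·M2+t = (+0.17054, -0.05078, +0.70487); u = 751.4·(+0.17054)/0.70487 + 316.4 = 498.2016, v = 784.6·(-0.05078)/0.70487 + 257.3 = 200.7725
M3: Pc = R·M3+t = (+0.08032, -0.03024, +0.72640); u = 751.4·(+0.08032)/0.72640 + 316.4 = 399.4889, v = 784.6·(-0.03024)/0.72640 + 257.3 = 224.6382

c0=(422.39, 304.29) c1=(515.45, 284.22) c2=(498.20, 200.77) c3=(399.49, 224.64)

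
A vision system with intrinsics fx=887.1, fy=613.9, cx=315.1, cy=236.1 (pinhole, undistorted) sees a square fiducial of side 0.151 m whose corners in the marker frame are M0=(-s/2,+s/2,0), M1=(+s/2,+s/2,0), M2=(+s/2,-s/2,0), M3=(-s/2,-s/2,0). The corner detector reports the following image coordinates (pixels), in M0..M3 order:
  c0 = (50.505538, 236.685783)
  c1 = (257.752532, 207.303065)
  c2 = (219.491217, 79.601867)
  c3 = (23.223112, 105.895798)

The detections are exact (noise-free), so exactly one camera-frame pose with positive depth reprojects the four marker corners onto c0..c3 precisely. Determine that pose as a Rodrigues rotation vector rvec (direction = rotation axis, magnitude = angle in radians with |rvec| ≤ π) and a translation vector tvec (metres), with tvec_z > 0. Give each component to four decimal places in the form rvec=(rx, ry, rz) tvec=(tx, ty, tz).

Intrinsics K: fx=887.1, fy=613.9, cx=315.1, cy=236.1
Marker side s = 0.151 m; corners in marker frame (Z=0):
  M0 = (-0.0755, +0.0755, 0)
  M1 = (+0.0755, +0.0755, 0)
  M2 = (+0.0755, -0.0755, 0)
  M3 = (-0.0755, -0.0755, 0)
Detected image corners:
  c0 = (50.505538, 236.685783) px
  c1 = (257.752532, 207.303065) px
  c2 = (219.491217, 79.601867) px
  c3 = (23.223112, 105.895798) px
Planar DLT: solve 8×8 A·h = b for H (H[2,2]=1):
  H  [+1345.85202 +165.86389 +137.87509]
  H  [-171.80906 +797.16664 +155.46972]
  H  [+0.07792 -0.37303 +1.00000]
B = K⁻¹H; ‖b₁‖=1.523337, ‖b₂‖=1.523337; λ = 2/(‖b₁‖+‖b₂‖) = 0.656454, sign → tz>0 ⇒ λ=+0.656454
r₁ = λ·B[:,0] = (+0.97776,-0.20339,+0.05115); r₂ = λ·B[:,1] = (+0.20972,+0.94660,-0.24488)
r₃ = r₁×r₂ = (+0.00139,+0.25016,+0.96820); SVD([r₁ r₂ r₃]) → R = UVᵀ:
  R  [+0.97776 +0.20972 +0.00139]
  R  [-0.20339 +0.94660 +0.25016]
  R  [+0.05115 -0.24488 +0.96820]
t = (-0.13115, -0.08622, +0.65645) m
tr R = 2.892565; θ = arccos((tr R − 1)/2) = 0.329258 rad = 18.865°
axis k = ((R−Rᵀ)₃₂, (R−Rᵀ)₁₃, (R−Rᵀ)₂₁) / (2 sinθ) = (-0.765500, -0.076957, -0.638817)
rvec = θ·k = (-0.252047, -0.025339, -0.210335)

rvec=(-0.2520, -0.0253, -0.2103) tvec=(-0.1311, -0.0862, 0.6565)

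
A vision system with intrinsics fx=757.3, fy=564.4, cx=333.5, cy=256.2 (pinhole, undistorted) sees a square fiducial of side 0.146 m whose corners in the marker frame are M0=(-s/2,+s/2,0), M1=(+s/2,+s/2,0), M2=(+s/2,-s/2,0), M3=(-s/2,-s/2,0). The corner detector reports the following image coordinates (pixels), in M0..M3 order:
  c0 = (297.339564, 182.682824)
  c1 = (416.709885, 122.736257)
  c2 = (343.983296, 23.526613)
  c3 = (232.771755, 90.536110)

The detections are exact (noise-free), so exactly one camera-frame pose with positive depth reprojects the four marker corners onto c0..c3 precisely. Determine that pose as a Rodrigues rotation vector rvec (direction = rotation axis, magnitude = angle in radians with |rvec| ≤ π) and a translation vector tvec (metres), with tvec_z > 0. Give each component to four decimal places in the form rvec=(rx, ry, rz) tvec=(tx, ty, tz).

Intrinsics K: fx=757.3, fy=564.4, cx=333.5, cy=256.2
Marker side s = 0.146 m; corners in marker frame (Z=0):
  M0 = (-0.0730, +0.0730, 0)
  M1 = (+0.0730, +0.0730, 0)
  M2 = (+0.0730, -0.0730, 0)
  M3 = (-0.0730, -0.0730, 0)
Detected image corners:
  c0 = (297.339564, 182.682824) px
  c1 = (416.709885, 122.736257) px
  c2 = (343.983296, 23.526613) px
  c3 = (232.771755, 90.536110) px
Planar DLT: solve 8×8 A·h = b for H (H[2,2]=1):
  H  [+598.04845 +426.49502 +319.87605]
  H  [-497.19685 +640.47738 +105.78456]
  H  [-0.59295 -0.13164 +1.00000]
B = K⁻¹H; ‖b₁‖=1.352817, ‖b₂‖=1.352817; λ = 2/(‖b₁‖+‖b₂‖) = 0.739199, sign → tz>0 ⇒ λ=+0.739199
r₁ = λ·B[:,0] = (+0.77678,-0.45222,-0.43831); r₂ = λ·B[:,1] = (+0.45915,+0.88301,-0.09731)
r₃ = r₁×r₂ = (+0.43104,-0.12566,+0.89354); SVD([r₁ r₂ r₃]) → R = UVᵀ:
  R  [+0.77678 +0.45915 +0.43104]
  R  [-0.45222 +0.88301 -0.12566]
  R  [-0.43831 -0.09731 +0.89354]
t = (-0.01330, -0.19700, +0.73920) m
tr R = 2.553328; θ = arccos((tr R − 1)/2) = 0.681444 rad = 39.044°
axis k = ((R−Rᵀ)₃₂, (R−Rᵀ)₁₃, (R−Rᵀ)₂₁) / (2 sinθ) = (+0.022504, +0.690053, -0.723409)
rvec = θ·k = (+0.015336, +0.470233, -0.492963)

rvec=(0.0153, 0.4702, -0.4930) tvec=(-0.0133, -0.1970, 0.7392)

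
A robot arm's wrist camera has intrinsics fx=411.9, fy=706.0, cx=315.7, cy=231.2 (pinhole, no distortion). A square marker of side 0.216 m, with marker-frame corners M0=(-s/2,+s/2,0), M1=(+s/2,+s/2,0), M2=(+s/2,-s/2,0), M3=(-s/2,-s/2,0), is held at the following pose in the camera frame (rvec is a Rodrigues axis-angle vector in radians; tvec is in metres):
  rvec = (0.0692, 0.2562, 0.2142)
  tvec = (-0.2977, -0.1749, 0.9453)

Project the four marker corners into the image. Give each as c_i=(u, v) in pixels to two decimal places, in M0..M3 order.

Intrinsics K: fx=411.9, fy=706.0, cx=315.7, cy=231.2
Marker side s = 0.216 m; corners in marker frame (Z=0):
  M0 = (-0.1080, +0.1080, 0)
  M1 = (+0.1080, +0.1080, 0)
  M2 = (+0.1080, -0.1080, 0)
  M3 = (-0.1080, -0.1080, 0)
rvec = (0.0692, 0.2562, 0.2142), |rvec| = θ = 0.34104 rad = 19.540°
Rodrigues: sinθ=0.33447, 1−cosθ=0.05759; R = I + sinθ·[k]× + (1−cosθ)·[k]×²:
    [+0.94478 -0.20129 +0.25860]
    [+0.21885 +0.97491 -0.04069]
    [-0.24392 +0.09504 +0.96513]
t = (-0.2977, -0.1749, 0.9453) m
M0: Pc = R·M0+t = (-0.42148, -0.09325, +0.98191); u = 411.9·(-0.42148)/0.98191 + 315.7 = 138.8954, v = 706.0·(-0.09325)/0.98191 + 231.2 = 164.1556
M1: Pc = R·M1+t = (-0.21740, -0.04597, +0.92922); u = 411.9·(-0.21740)/0.92922 + 315.7 = 219.3305, v = 706.0·(-0.04597)/0.92922 + 231.2 = 196.2701
M2: Pc = R·M2+t = (-0.17392, -0.25655, +0.90869); u = 411.9·(-0.17392)/0.90869 + 315.7 = 236.8620, v = 706.0·(-0.25655)/0.90869 + 231.2 = 31.8724
M3: Pc = R·M3+t = (-0.37800, -0.30383, +0.96138); u = 411.9·(-0.37800)/0.96138 + 315.7 = 153.7486, v = 706.0·(-0.30383)/0.96138 + 231.2 = 8.0818

c0=(138.90, 164.16) c1=(219.33, 196.27) c2=(236.86, 31.87) c3=(153.75, 8.08)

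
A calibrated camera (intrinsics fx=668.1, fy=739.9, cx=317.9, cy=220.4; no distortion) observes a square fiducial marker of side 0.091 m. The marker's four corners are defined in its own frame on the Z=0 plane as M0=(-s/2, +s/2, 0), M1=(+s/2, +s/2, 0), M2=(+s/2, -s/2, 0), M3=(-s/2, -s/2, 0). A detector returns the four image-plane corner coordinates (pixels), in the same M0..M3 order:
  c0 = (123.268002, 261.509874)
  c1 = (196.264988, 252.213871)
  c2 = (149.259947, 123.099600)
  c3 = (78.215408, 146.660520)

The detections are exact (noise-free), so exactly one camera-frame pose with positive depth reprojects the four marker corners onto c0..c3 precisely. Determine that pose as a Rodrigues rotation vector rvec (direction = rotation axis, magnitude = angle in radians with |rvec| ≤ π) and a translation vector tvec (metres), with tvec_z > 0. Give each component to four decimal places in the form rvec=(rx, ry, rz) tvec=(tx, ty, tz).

Intrinsics K: fx=668.1, fy=739.9, cx=317.9, cy=220.4
Marker side s = 0.091 m; corners in marker frame (Z=0):
  M0 = (-0.0455, +0.0455, 0)
  M1 = (+0.0455, +0.0455, 0)
  M2 = (+0.0455, -0.0455, 0)
  M3 = (-0.0455, -0.0455, 0)
Detected image corners:
  c0 = (123.268002, 261.509874) px
  c1 = (196.264988, 252.213871) px
  c2 = (149.259947, 123.099600) px
  c3 = (78.215408, 146.660520) px
Planar DLT: solve 8×8 A·h = b for H (H[2,2]=1):
  H  [+624.80959 +571.11893 +135.25749]
  H  [-417.81237 +1430.50184 +197.66437]
  H  [-1.22018 +0.48192 +1.00000]
B = K⁻¹H; ‖b₁‖=1.956268, ‖b₂‖=1.956268; λ = 2/(‖b₁‖+‖b₂‖) = 0.511177, sign → tz>0 ⇒ λ=+0.511177
r₁ = λ·B[:,0] = (+0.77484,-0.10286,-0.62373); r₂ = λ·B[:,1] = (+0.31976,+0.91491,+0.24635)
r₃ = r₁×r₂ = (+0.54532,-0.39032,+0.74181); SVD([r₁ r₂ r₃]) → R = UVᵀ:
  R  [+0.77484 +0.31976 +0.54532]
  R  [-0.10286 +0.91491 -0.39032]
  R  [-0.62373 +0.24635 +0.74181]
t = (-0.13974, -0.01571, +0.51118) m
tr R = 2.431562; θ = arccos((tr R − 1)/2) = 0.773054 rad = 44.293°
axis k = ((R−Rᵀ)₃₂, (R−Rᵀ)₁₃, (R−Rᵀ)₂₁) / (2 sinθ) = (+0.455853, +0.837039, -0.302594)
rvec = θ·k = (+0.352399, +0.647077, -0.233921)

rvec=(0.3524, 0.6471, -0.2339) tvec=(-0.1397, -0.0157, 0.5112)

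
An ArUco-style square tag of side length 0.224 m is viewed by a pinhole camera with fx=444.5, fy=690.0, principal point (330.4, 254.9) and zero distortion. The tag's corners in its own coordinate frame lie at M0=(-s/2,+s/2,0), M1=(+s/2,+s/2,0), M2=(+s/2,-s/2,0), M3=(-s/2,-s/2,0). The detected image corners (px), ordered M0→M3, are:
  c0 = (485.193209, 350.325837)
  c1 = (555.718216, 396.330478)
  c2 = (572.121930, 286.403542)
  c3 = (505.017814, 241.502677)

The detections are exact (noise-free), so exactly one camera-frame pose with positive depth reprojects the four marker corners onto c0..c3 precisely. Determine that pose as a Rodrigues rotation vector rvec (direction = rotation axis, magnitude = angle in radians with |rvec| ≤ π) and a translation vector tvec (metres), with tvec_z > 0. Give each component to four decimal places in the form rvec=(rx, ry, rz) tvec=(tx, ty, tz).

rvec=(-0.2626, -0.1092, 0.3871) tvec=(0.5821, 0.1176, 1.2971)

Intrinsics K: fx=444.5, fy=690.0, cx=330.4, cy=254.9
Marker side s = 0.224 m; corners in marker frame (Z=0):
  M0 = (-0.1120, +0.1120, 0)
  M1 = (+0.1120, +0.1120, 0)
  M2 = (+0.1120, -0.1120, 0)
  M3 = (-0.1120, -0.1120, 0)
Detected image corners:
  c0 = (485.193209, 350.325837) px
  c1 = (555.718216, 396.330478) px
  c2 = (572.121930, 286.403542) px
  c3 = (505.017814, 241.502677) px
Planar DLT: solve 8×8 A·h = b for H (H[2,2]=1):
  H  [+329.54373 -192.41686 +529.89042]
  H  [+216.40525 +421.14473 +317.45812]
  H  [+0.04252 -0.21073 +1.00000]
B = K⁻¹H; ‖b₁‖=0.770937, ‖b₂‖=0.770937; λ = 2/(‖b₁‖+‖b₂‖) = 1.297122, sign → tz>0 ⇒ λ=+1.297122
r₁ = λ·B[:,0] = (+0.92066,+0.38644,+0.05516); r₂ = λ·B[:,1] = (-0.35832,+0.89268,-0.27335)
r₃ = r₁×r₂ = (-0.15487,+0.23190,+0.96033); SVD([r₁ r₂ r₃]) → R = UVᵀ:
  R  [+0.92066 -0.35832 -0.15487]
  R  [+0.38644 +0.89268 +0.23190]
  R  [+0.05516 -0.27335 +0.96033]
t = (+0.58215, +0.11760, +1.29712) m
tr R = 2.773681; θ = arccos((tr R − 1)/2) = 0.480335 rad = 27.521°
axis k = ((R−Rᵀ)₃₂, (R−Rᵀ)₁₃, (R−Rᵀ)₂₁) / (2 sinθ) = (-0.546713, -0.227265, +0.805888)
rvec = θ·k = (-0.262605, -0.109163, +0.387096)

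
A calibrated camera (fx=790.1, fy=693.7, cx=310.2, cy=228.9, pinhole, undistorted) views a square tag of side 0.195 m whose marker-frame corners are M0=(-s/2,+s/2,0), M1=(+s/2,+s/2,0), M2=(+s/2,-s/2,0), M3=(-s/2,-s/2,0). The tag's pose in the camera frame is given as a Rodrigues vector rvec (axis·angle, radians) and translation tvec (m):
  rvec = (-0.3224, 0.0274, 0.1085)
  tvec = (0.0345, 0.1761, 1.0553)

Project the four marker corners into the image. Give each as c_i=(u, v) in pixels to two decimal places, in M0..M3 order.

Intrinsics K: fx=790.1, fy=693.7, cx=310.2, cy=228.9
Marker side s = 0.195 m; corners in marker frame (Z=0):
  M0 = (-0.0975, +0.0975, 0)
  M1 = (+0.0975, +0.0975, 0)
  M2 = (+0.0975, -0.0975, 0)
  M3 = (-0.0975, -0.0975, 0)
rvec = (-0.3224, 0.0274, 0.1085), |rvec| = θ = 0.34127 rad = 19.553°
Rodrigues: sinθ=0.33468, 1−cosθ=0.05767; R = I + sinθ·[k]× + (1−cosθ)·[k]×²:
    [+0.99380 -0.11078 +0.00955]
    [+0.10203 +0.94270 +0.31765]
    [-0.04419 -0.31471 +0.94816]
t = (0.0345, 0.1761, 1.0553) m
M0: Pc = R·M0+t = (-0.07320, +0.25807, +1.02892); u = 790.1·(-0.07320)/1.02892 + 310.2 = 253.9932, v = 693.7·(+0.25807)/1.02892 + 228.9 = 402.8874
M1: Pc = R·M1+t = (+0.12059, +0.27796, +1.02031); u = 790.1·(+0.12059)/1.02031 + 310.2 = 403.5852, v = 693.7·(+0.27796)/1.02031 + 228.9 = 417.8842
M2: Pc = R·M2+t = (+0.14220, +0.09413, +1.08168); u = 790.1·(+0.14220)/1.08168 + 310.2 = 414.0662, v = 693.7·(+0.09413)/1.08168 + 228.9 = 289.2704
M3: Pc = R·M3+t = (-0.05159, +0.07424, +1.09029); u = 790.1·(-0.05159)/1.09029 + 310.2 = 272.8113, v = 693.7·(+0.07424)/1.09029 + 228.9 = 276.1343

c0=(253.99, 402.89) c1=(403.59, 417.88) c2=(414.07, 289.27) c3=(272.81, 276.13)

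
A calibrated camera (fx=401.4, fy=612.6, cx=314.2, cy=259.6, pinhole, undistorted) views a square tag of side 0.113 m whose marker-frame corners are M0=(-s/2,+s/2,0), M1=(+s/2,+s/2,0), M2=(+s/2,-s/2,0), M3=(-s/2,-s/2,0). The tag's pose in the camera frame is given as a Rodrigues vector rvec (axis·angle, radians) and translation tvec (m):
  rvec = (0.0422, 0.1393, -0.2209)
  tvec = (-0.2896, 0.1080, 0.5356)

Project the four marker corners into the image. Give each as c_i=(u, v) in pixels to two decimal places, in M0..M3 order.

Intrinsics K: fx=401.4, fy=612.6, cx=314.2, cy=259.6
Marker side s = 0.113 m; corners in marker frame (Z=0):
  M0 = (-0.0565, +0.0565, 0)
  M1 = (+0.0565, +0.0565, 0)
  M2 = (+0.0565, -0.0565, 0)
  M3 = (-0.0565, -0.0565, 0)
rvec = (0.0422, 0.1393, -0.2209), |rvec| = θ = 0.26454 rad = 15.157°
Rodrigues: sinθ=0.26147, 1−cosθ=0.03479; R = I + sinθ·[k]× + (1−cosθ)·[k]×²:
    [+0.96610 +0.22125 +0.13305]
    [-0.21541 +0.97486 -0.05701]
    [-0.14231 +0.02641 +0.98947]
t = (-0.2896, 0.1080, 0.5356) m
M0: Pc = R·M0+t = (-0.33168, +0.17525, +0.54513); u = 401.4·(-0.33168)/0.54513 + 314.2 = 69.9701, v = 612.6·(+0.17525)/0.54513 + 259.6 = 456.5395
M1: Pc = R·M1+t = (-0.22251, +0.15091, +0.52905); u = 401.4·(-0.22251)/0.52905 + 314.2 = 145.3746, v = 612.6·(+0.15091)/0.52905 + 259.6 = 434.3405
M2: Pc = R·M2+t = (-0.24752, +0.04075, +0.52607); u = 401.4·(-0.24752)/0.52607 + 314.2 = 125.3398, v = 612.6·(+0.04075)/0.52607 + 259.6 = 307.0528
M3: Pc = R·M3+t = (-0.35669, +0.06509, +0.54215); u = 401.4·(-0.35669)/0.54215 + 314.2 = 50.1145, v = 612.6·(+0.06509)/0.54215 + 259.6 = 333.1497

c0=(69.97, 456.54) c1=(145.37, 434.34) c2=(125.34, 307.05) c3=(50.11, 333.15)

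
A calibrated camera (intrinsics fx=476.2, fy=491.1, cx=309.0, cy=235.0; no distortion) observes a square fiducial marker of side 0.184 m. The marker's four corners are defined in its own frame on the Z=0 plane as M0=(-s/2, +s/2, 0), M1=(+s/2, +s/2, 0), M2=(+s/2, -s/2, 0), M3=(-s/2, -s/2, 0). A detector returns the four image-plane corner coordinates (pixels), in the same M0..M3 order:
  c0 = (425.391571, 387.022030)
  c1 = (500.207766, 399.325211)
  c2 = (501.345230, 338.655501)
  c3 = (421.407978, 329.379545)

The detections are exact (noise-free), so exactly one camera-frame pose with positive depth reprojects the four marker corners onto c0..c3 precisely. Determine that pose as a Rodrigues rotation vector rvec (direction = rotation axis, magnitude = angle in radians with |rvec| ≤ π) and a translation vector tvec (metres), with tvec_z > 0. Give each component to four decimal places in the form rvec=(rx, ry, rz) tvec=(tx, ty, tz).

Intrinsics K: fx=476.2, fy=491.1, cx=309.0, cy=235.0
Marker side s = 0.184 m; corners in marker frame (Z=0):
  M0 = (-0.0920, +0.0920, 0)
  M1 = (+0.0920, +0.0920, 0)
  M2 = (+0.0920, -0.0920, 0)
  M3 = (-0.0920, -0.0920, 0)
Detected image corners:
  c0 = (425.391571, 387.022030) px
  c1 = (500.207766, 399.325211) px
  c2 = (501.345230, 338.655501) px
  c3 = (421.407978, 329.379545) px
Planar DLT: solve 8×8 A·h = b for H (H[2,2]=1):
  H  [+260.69273 +177.31617 +460.88456]
  H  [-66.48036 +454.32836 +364.42045]
  H  [-0.34488 +0.36604 +1.00000]
B = K⁻¹H; ‖b₁‖=0.845351, ‖b₂‖=0.845351; λ = 2/(‖b₁‖+‖b₂‖) = 1.182941, sign → tz>0 ⇒ λ=+1.182941
r₁ = λ·B[:,0] = (+0.91232,+0.03509,-0.40797); r₂ = λ·B[:,1] = (+0.15951,+0.88717,+0.43300)
r₃ = r₁×r₂ = (+0.37713,-0.46011,+0.80379); SVD([r₁ r₂ r₃]) → R = UVᵀ:
  R  [+0.91232 +0.15951 +0.37713]
  R  [+0.03509 +0.88717 -0.46011]
  R  [-0.40797 +0.43300 +0.80379]
t = (+0.37730, +0.31174, +1.18294) m
tr R = 2.603276; θ = arccos((tr R − 1)/2) = 0.640766 rad = 36.713°
axis k = ((R−Rᵀ)₃₂, (R−Rᵀ)₁₃, (R−Rᵀ)₂₁) / (2 sinθ) = (+0.746982, +0.656649, -0.104065)
rvec = θ·k = (+0.478641, +0.420758, -0.066682)

rvec=(0.4786, 0.4208, -0.0667) tvec=(0.3773, 0.3117, 1.1829)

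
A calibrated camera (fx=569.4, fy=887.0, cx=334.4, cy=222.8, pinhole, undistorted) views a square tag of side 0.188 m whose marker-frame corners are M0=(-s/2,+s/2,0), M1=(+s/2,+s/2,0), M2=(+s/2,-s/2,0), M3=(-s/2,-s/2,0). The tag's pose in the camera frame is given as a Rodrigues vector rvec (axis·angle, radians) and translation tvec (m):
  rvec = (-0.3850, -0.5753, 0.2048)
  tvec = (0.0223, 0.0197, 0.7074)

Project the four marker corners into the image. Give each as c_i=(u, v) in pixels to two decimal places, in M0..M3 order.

Intrinsics K: fx=569.4, fy=887.0, cx=334.4, cy=222.8
Marker side s = 0.188 m; corners in marker frame (Z=0):
  M0 = (-0.0940, +0.0940, 0)
  M1 = (+0.0940, +0.0940, 0)
  M2 = (+0.0940, -0.0940, 0)
  M3 = (-0.0940, -0.0940, 0)
rvec = (-0.3850, -0.5753, 0.2048), |rvec| = θ = 0.72190 rad = 41.362°
Rodrigues: sinθ=0.66081, 1−cosθ=0.24945; R = I + sinθ·[k]× + (1−cosθ)·[k]×²:
    [+0.82150 -0.08145 -0.56436]
    [+0.29349 +0.90897 +0.29602]
    [+0.48888 -0.40882 +0.77063]
t = (0.0223, 0.0197, 0.7074) m
M0: Pc = R·M0+t = (-0.06258, +0.07756, +0.62302); u = 569.4·(-0.06258)/0.62302 + 334.4 = 277.2079, v = 887.0·(+0.07756)/0.62302 + 222.8 = 333.2174
M1: Pc = R·M1+t = (+0.09186, +0.13273, +0.71493); u = 569.4·(+0.09186)/0.71493 + 334.4 = 407.5654, v = 887.0·(+0.13273)/0.71493 + 222.8 = 387.4784
M2: Pc = R·M2+t = (+0.10718, -0.03816, +0.79178); u = 569.4·(+0.10718)/0.79178 + 334.4 = 411.4753, v = 887.0·(-0.03816)/0.79178 + 222.8 = 180.0559
M3: Pc = R·M3+t = (-0.04726, -0.09333, +0.69987); u = 569.4·(-0.04726)/0.69987 + 334.4 = 295.9466, v = 887.0·(-0.09333)/0.69987 + 222.8 = 104.5145

c0=(277.21, 333.22) c1=(407.57, 387.48) c2=(411.48, 180.06) c3=(295.95, 104.51)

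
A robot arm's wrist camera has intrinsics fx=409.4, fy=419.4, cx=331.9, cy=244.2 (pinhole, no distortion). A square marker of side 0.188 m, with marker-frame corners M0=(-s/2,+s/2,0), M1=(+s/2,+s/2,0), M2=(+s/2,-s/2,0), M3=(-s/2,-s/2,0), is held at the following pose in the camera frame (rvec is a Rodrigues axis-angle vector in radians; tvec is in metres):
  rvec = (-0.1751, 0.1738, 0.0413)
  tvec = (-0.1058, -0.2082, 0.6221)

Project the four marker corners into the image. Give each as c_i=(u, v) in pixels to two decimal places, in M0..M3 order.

c0=(198.05, 164.63) c1=(319.02, 163.62) c2=(326.61, 42.94) c3=(211.16, 49.99)

Intrinsics K: fx=409.4, fy=419.4, cx=331.9, cy=244.2
Marker side s = 0.188 m; corners in marker frame (Z=0):
  M0 = (-0.0940, +0.0940, 0)
  M1 = (+0.0940, +0.0940, 0)
  M2 = (+0.0940, -0.0940, 0)
  M3 = (-0.0940, -0.0940, 0)
rvec = (-0.1751, 0.1738, 0.0413), |rvec| = θ = 0.25014 rad = 14.332°
Rodrigues: sinθ=0.24754, 1−cosθ=0.03112; R = I + sinθ·[k]× + (1−cosθ)·[k]×²:
    [+0.98413 -0.05601 +0.16840]
    [+0.02573 +0.98390 +0.17685]
    [-0.17559 -0.16971 +0.96973]
t = (-0.1058, -0.2082, 0.6221) m
M0: Pc = R·M0+t = (-0.20357, -0.11813, +0.62265); u = 409.4·(-0.20357)/0.62265 + 331.9 = 198.0491, v = 419.4·(-0.11813)/0.62265 + 244.2 = 164.6297
M1: Pc = R·M1+t = (-0.01856, -0.11329, +0.58964); u = 409.4·(-0.01856)/0.58964 + 331.9 = 319.0157, v = 419.4·(-0.11329)/0.58964 + 244.2 = 163.6161
M2: Pc = R·M2+t = (-0.00803, -0.29827, +0.62155); u = 409.4·(-0.00803)/0.62155 + 331.9 = 326.6126, v = 419.4·(-0.29827)/0.62155 + 244.2 = 42.9385
M3: Pc = R·M3+t = (-0.19304, -0.30311, +0.65456); u = 409.4·(-0.19304)/0.65456 + 331.9 = 211.1592, v = 419.4·(-0.30311)/0.65456 + 244.2 = 49.9888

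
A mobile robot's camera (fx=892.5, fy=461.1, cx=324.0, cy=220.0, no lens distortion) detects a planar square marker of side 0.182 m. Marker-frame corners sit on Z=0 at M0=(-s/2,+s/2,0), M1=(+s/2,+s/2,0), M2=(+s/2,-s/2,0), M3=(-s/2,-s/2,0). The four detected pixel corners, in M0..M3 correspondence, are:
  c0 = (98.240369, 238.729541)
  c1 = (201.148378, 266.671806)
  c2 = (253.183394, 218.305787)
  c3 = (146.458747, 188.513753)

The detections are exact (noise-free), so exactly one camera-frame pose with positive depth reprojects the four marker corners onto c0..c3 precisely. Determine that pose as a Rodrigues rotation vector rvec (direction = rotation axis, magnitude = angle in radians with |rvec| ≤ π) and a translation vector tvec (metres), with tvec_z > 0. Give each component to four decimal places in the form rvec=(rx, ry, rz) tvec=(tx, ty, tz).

rvec=(0.3463, -0.0112, 0.5096) tvec=(-0.2311, 0.0259, 1.3801)

Intrinsics K: fx=892.5, fy=461.1, cx=324.0, cy=220.0
Marker side s = 0.182 m; corners in marker frame (Z=0):
  M0 = (-0.0910, +0.0910, 0)
  M1 = (+0.0910, +0.0910, 0)
  M2 = (+0.0910, -0.0910, 0)
  M3 = (-0.0910, -0.0910, 0)
Detected image corners:
  c0 = (98.240369, 238.729541) px
  c1 = (201.148378, 266.671806) px
  c2 = (253.183394, 218.305787) px
  c3 = (146.458747, 188.513753) px
Planar DLT: solve 8×8 A·h = b for H (H[2,2]=1):
  H  [+587.84509 -234.71173 +174.55723]
  H  [+174.36331 +324.00887 +228.66986]
  H  [+0.06955 +0.23333 +1.00000]
B = K⁻¹H; ‖b₁‖=0.724594, ‖b₂‖=0.724594; λ = 2/(‖b₁‖+‖b₂‖) = 1.380084, sign → tz>0 ⇒ λ=+1.380084
r₁ = λ·B[:,0] = (+0.87415,+0.47608,+0.09598); r₂ = λ·B[:,1] = (-0.47984,+0.81613,+0.32201)
r₃ = r₁×r₂ = (+0.07497,-0.32754,+0.94186); SVD([r₁ r₂ r₃]) → R = UVᵀ:
  R  [+0.87415 -0.47984 +0.07497]
  R  [+0.47608 +0.81613 -0.32754]
  R  [+0.09598 +0.32201 +0.94186]
t = (-0.23109, +0.02595, +1.38008) m
tr R = 2.632133; θ = arccos((tr R − 1)/2) = 0.616224 rad = 35.307°
axis k = ((R−Rᵀ)₃₂, (R−Rᵀ)₁₃, (R−Rᵀ)₂₁) / (2 sinθ) = (+0.561941, -0.018175, +0.826978)
rvec = θ·k = (+0.346281, -0.011200, +0.509603)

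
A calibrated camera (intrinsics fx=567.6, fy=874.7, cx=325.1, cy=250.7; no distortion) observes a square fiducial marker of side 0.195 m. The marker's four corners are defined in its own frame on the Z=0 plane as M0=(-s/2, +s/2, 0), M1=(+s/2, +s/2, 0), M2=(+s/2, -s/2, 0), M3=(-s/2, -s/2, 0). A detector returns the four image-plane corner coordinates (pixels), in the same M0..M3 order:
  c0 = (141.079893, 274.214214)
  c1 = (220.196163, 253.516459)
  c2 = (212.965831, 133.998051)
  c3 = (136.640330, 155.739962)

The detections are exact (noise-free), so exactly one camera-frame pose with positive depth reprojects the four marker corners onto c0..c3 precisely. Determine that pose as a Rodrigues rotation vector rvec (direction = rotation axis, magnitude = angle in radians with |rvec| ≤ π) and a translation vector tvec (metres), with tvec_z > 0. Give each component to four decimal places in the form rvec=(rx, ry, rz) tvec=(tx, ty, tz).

rvec=(-0.2368, 0.1241, -0.1514) tvec=(-0.3537, -0.0735, 1.3589)

Intrinsics K: fx=567.6, fy=874.7, cx=325.1, cy=250.7
Marker side s = 0.195 m; corners in marker frame (Z=0):
  M0 = (-0.0975, +0.0975, 0)
  M1 = (+0.0975, +0.0975, 0)
  M2 = (+0.0975, -0.0975, 0)
  M3 = (-0.0975, -0.0975, 0)
Detected image corners:
  c0 = (141.079893, 274.214214) px
  c1 = (220.196163, 253.516459) px
  c2 = (212.965831, 133.998051) px
  c3 = (136.640330, 155.739962) px
Planar DLT: solve 8×8 A·h = b for H (H[2,2]=1):
  H  [+384.79403 -1.83170 +177.37880]
  H  [-124.56302 +573.76352 +203.41186]
  H  [-0.07681 -0.17838 +1.00000]
B = K⁻¹H; ‖b₁‖=0.735913, ‖b₂‖=0.735913; λ = 2/(‖b₁‖+‖b₂‖) = 1.358857, sign → tz>0 ⇒ λ=+1.358857
r₁ = λ·B[:,0] = (+0.98099,-0.16360,-0.10437); r₂ = λ·B[:,1] = (+0.13444,+0.96082,-0.24239)
r₃ = r₁×r₂ = (+0.13993,+0.22375,+0.96455); SVD([r₁ r₂ r₃]) → R = UVᵀ:
  R  [+0.98099 +0.13444 +0.13993]
  R  [-0.16360 +0.96082 +0.22375]
  R  [-0.10437 -0.24239 +0.96455]
t = (-0.35365, -0.07346, +1.35886) m
tr R = 2.906360; θ = arccos((tr R − 1)/2) = 0.307214 rad = 17.602°
axis k = ((R−Rᵀ)₃₂, (R−Rᵀ)₁₃, (R−Rᵀ)₂₁) / (2 sinθ) = (-0.770713, +0.403935, -0.492786)
rvec = θ·k = (-0.236773, +0.124094, -0.151391)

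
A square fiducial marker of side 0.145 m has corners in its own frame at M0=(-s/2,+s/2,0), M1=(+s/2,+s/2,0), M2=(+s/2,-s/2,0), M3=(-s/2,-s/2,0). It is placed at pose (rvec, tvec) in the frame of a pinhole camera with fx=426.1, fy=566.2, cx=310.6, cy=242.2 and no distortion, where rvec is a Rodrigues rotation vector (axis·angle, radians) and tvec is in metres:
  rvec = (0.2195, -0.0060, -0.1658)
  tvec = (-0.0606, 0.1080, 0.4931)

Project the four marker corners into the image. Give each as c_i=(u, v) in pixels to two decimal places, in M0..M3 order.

Intrinsics K: fx=426.1, fy=566.2, cx=310.6, cy=242.2
Marker side s = 0.145 m; corners in marker frame (Z=0):
  M0 = (-0.0725, +0.0725, 0)
  M1 = (+0.0725, +0.0725, 0)
  M2 = (+0.0725, -0.0725, 0)
  M3 = (-0.0725, -0.0725, 0)
rvec = (0.2195, -0.0060, -0.1658), |rvec| = θ = 0.27515 rad = 15.765°
Rodrigues: sinθ=0.27169, 1−cosθ=0.03761; R = I + sinθ·[k]× + (1−cosθ)·[k]×²:
    [+0.98632 +0.16306 -0.02401]
    [-0.16437 +0.96240 -0.21625]
    [-0.01216 +0.21724 +0.97604]
t = (-0.0606, 0.1080, 0.4931) m
M0: Pc = R·M0+t = (-0.12029, +0.18969, +0.50973); u = 426.1·(-0.12029)/0.50973 + 310.6 = 210.0488, v = 566.2·(+0.18969)/0.50973 + 242.2 = 452.9054
M1: Pc = R·M1+t = (+0.02273, +0.16586, +0.50797); u = 426.1·(+0.02273)/0.50797 + 310.6 = 329.6670, v = 566.2·(+0.16586)/0.50797 + 242.2 = 427.0708
M2: Pc = R·M2+t = (-0.00091, +0.02631, +0.47647); u = 426.1·(-0.00091)/0.47647 + 310.6 = 309.7831, v = 566.2·(+0.02631)/0.47647 + 242.2 = 273.4636
M3: Pc = R·M3+t = (-0.14393, +0.05014, +0.47823); u = 426.1·(-0.14393)/0.47823 + 310.6 = 182.3594, v = 566.2·(+0.05014)/0.47823 + 242.2 = 301.5661

c0=(210.05, 452.91) c1=(329.67, 427.07) c2=(309.78, 273.46) c3=(182.36, 301.57)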